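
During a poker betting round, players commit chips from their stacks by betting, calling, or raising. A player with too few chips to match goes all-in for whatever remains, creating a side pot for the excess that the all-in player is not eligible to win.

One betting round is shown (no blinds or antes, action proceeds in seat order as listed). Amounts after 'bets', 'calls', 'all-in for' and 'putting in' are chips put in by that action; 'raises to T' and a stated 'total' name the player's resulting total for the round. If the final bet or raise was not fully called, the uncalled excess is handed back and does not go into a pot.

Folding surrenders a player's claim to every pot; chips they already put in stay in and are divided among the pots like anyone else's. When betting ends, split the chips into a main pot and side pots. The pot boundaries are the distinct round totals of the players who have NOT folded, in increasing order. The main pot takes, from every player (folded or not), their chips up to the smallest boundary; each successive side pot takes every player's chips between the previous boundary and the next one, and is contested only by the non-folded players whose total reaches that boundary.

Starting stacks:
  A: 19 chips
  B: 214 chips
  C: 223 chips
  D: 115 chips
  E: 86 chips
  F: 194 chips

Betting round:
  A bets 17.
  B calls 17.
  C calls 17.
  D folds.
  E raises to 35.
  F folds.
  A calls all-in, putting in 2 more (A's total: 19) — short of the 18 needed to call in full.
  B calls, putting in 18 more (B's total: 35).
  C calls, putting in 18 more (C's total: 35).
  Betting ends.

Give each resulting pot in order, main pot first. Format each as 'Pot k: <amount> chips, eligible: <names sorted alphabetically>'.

Pot 1: 76 chips, eligible: A, B, C, E
Pot 2: 48 chips, eligible: B, C, E

Derivation:
Contributions: A=19, B=35, C=35, E=35
Folded: D, F
Pot levels (distinct totals of non-folded players): 19, 35
Layer 1-19: 19 each from A, B, C, E = 19*4 = 76 chips; eligible A, B, C, E
Layer 20-35: 16 each from B, C, E = 16*3 = 48 chips; eligible B, C, E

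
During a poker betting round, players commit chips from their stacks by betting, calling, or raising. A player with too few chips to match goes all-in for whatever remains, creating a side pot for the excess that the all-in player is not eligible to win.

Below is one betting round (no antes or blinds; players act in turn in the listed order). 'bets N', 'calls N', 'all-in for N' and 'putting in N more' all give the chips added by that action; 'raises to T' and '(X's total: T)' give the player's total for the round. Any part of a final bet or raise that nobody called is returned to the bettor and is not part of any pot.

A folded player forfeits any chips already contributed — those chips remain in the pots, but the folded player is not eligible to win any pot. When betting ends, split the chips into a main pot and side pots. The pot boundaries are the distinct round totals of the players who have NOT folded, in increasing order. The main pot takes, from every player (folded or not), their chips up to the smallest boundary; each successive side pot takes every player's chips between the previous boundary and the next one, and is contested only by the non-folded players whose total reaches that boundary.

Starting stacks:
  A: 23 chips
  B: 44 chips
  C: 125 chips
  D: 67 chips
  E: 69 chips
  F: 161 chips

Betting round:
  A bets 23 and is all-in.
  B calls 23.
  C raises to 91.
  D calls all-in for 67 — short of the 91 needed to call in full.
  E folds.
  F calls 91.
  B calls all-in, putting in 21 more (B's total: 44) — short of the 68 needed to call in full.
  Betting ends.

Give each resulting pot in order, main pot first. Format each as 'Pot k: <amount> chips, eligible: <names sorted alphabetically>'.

Pot 1: 115 chips, eligible: A, B, C, D, F
Pot 2: 84 chips, eligible: B, C, D, F
Pot 3: 69 chips, eligible: C, D, F
Pot 4: 48 chips, eligible: C, F

Derivation:
Contributions: A=23, B=44, C=91, D=67, F=91
Folded: E
Pot levels (distinct totals of non-folded players): 23, 44, 67, 91
Layer 1-23: 23 each from A, B, C, D, F = 23*5 = 115 chips; eligible A, B, C, D, F
Layer 24-44: 21 each from B, C, D, F = 21*4 = 84 chips; eligible B, C, D, F
Layer 45-67: 23 each from C, D, F = 23*3 = 69 chips; eligible C, D, F
Layer 68-91: 24 each from C, F = 24*2 = 48 chips; eligible C, F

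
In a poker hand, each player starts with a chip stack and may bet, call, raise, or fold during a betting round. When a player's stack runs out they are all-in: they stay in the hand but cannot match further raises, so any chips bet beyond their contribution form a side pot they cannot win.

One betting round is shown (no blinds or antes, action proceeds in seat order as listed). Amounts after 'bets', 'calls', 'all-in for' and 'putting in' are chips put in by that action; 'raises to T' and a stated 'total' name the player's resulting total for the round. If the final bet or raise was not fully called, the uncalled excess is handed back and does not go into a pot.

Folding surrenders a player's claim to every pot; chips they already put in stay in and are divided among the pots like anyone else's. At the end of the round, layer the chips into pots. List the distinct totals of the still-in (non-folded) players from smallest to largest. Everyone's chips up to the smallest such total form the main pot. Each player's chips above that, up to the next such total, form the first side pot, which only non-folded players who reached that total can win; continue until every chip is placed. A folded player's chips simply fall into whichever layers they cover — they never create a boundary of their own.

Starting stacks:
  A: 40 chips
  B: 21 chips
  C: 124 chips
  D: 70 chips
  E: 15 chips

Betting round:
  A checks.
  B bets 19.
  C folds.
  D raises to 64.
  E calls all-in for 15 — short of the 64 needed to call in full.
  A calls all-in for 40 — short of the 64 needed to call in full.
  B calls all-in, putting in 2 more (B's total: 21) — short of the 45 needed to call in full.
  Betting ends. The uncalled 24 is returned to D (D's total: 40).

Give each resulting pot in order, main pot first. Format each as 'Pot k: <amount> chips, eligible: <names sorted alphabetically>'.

Pot 1: 60 chips, eligible: A, B, D, E
Pot 2: 18 chips, eligible: A, B, D
Pot 3: 38 chips, eligible: A, D

Derivation:
Contributions (after 24 returned to D): A=40, B=21, D=40, E=15
Folded: C
Pot levels (distinct totals of non-folded players): 15, 21, 40
Layer 1-15: 15 each from A, B, D, E = 15*4 = 60 chips; eligible A, B, D, E
Layer 16-21: 6 each from A, B, D = 6*3 = 18 chips; eligible A, B, D
Layer 22-40: 19 each from A, D = 19*2 = 38 chips; eligible A, D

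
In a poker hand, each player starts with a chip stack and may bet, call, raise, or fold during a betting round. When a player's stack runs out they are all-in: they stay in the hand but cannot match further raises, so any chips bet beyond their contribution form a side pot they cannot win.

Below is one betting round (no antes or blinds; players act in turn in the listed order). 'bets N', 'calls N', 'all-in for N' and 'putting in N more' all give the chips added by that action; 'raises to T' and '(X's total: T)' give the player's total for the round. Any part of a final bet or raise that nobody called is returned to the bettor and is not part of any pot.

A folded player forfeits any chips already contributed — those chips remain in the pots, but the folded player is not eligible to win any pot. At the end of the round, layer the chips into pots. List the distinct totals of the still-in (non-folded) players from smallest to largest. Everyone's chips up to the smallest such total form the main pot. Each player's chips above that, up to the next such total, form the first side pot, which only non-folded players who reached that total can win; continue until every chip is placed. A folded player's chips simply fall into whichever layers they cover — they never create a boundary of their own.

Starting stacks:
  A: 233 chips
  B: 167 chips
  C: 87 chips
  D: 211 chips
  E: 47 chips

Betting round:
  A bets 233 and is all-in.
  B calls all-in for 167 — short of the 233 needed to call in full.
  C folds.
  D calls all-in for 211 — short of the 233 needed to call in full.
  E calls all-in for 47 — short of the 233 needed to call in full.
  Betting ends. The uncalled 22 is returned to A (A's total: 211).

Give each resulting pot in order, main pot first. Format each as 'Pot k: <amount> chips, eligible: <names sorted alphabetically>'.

Contributions (after 22 returned to A): A=211, B=167, D=211, E=47
Folded: C
Pot levels (distinct totals of non-folded players): 47, 167, 211
Layer 1-47: 47 each from A, B, D, E = 47*4 = 188 chips; eligible A, B, D, E
Layer 48-167: 120 each from A, B, D = 120*3 = 360 chips; eligible A, B, D
Layer 168-211: 44 each from A, D = 44*2 = 88 chips; eligible A, D

Pot 1: 188 chips, eligible: A, B, D, E
Pot 2: 360 chips, eligible: A, B, D
Pot 3: 88 chips, eligible: A, D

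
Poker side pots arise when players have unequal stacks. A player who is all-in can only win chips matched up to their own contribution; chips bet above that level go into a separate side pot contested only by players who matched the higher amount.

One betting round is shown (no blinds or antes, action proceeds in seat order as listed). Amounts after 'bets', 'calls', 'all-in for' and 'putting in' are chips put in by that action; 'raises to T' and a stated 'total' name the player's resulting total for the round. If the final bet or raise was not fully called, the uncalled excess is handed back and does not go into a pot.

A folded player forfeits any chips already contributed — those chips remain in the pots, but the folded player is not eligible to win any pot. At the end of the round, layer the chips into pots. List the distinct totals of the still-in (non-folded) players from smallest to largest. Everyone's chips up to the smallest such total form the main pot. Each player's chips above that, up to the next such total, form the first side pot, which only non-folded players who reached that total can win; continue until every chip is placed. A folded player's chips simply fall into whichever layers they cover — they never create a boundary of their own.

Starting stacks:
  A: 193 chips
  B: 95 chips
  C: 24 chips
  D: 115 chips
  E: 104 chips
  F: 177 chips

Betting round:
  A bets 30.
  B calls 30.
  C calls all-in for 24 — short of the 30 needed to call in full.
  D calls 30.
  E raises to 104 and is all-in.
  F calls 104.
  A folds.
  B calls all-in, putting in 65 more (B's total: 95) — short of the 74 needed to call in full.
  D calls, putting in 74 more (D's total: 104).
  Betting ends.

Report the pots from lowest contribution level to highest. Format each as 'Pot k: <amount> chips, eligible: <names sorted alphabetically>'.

Contributions: A=30, B=95, C=24, D=104, E=104, F=104
Folded: A
Pot levels (distinct totals of non-folded players): 24, 95, 104
Layer 1-24: 24 each from A, B, C, D, E, F = 24*6 = 144 chips; eligible B, C, D, E, F
Layer 25-95: A 6 + B 71 + D 71 + E 71 + F 71 = 290 chips; eligible B, D, E, F
Layer 96-104: 9 each from D, E, F = 9*3 = 27 chips; eligible D, E, F

Pot 1: 144 chips, eligible: B, C, D, E, F
Pot 2: 290 chips, eligible: B, D, E, F
Pot 3: 27 chips, eligible: D, E, F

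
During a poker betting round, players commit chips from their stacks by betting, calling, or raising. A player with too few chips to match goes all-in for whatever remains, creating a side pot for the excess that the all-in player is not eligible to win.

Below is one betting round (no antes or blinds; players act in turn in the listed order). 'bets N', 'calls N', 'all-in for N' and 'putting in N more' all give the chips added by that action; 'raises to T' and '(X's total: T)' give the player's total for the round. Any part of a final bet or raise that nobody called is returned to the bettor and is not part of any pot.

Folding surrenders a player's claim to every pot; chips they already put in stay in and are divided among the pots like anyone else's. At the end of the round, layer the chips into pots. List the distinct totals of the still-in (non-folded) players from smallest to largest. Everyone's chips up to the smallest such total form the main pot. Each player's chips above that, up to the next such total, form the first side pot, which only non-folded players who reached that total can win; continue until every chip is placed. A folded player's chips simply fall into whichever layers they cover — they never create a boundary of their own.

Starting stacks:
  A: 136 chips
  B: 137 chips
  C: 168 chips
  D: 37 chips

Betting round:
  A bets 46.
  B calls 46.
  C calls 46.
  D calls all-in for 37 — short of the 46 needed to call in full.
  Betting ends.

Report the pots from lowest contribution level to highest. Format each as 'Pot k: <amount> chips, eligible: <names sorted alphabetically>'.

Contributions: A=46, B=46, C=46, D=37
Pot levels (distinct totals of non-folded players): 37, 46
Layer 1-37: 37 each from A, B, C, D = 37*4 = 148 chips; eligible A, B, C, D
Layer 38-46: 9 each from A, B, C = 9*3 = 27 chips; eligible A, B, C

Pot 1: 148 chips, eligible: A, B, C, D
Pot 2: 27 chips, eligible: A, B, C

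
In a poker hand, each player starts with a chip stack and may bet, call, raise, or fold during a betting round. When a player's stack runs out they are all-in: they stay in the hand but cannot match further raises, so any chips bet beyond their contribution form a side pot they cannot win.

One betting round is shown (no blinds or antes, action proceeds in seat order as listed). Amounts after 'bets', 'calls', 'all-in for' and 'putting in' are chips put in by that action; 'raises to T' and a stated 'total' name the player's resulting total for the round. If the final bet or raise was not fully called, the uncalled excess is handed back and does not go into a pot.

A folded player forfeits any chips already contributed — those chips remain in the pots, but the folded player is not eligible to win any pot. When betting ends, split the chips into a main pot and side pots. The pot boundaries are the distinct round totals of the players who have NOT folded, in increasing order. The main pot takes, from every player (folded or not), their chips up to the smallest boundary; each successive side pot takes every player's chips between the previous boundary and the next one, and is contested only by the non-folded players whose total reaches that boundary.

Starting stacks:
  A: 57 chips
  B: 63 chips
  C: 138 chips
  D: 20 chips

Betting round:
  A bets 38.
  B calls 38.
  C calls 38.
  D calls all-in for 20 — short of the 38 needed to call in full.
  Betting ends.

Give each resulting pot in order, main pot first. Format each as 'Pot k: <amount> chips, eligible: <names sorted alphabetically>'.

Pot 1: 80 chips, eligible: A, B, C, D
Pot 2: 54 chips, eligible: A, B, C

Derivation:
Contributions: A=38, B=38, C=38, D=20
Pot levels (distinct totals of non-folded players): 20, 38
Layer 1-20: 20 each from A, B, C, D = 20*4 = 80 chips; eligible A, B, C, D
Layer 21-38: 18 each from A, B, C = 18*3 = 54 chips; eligible A, B, C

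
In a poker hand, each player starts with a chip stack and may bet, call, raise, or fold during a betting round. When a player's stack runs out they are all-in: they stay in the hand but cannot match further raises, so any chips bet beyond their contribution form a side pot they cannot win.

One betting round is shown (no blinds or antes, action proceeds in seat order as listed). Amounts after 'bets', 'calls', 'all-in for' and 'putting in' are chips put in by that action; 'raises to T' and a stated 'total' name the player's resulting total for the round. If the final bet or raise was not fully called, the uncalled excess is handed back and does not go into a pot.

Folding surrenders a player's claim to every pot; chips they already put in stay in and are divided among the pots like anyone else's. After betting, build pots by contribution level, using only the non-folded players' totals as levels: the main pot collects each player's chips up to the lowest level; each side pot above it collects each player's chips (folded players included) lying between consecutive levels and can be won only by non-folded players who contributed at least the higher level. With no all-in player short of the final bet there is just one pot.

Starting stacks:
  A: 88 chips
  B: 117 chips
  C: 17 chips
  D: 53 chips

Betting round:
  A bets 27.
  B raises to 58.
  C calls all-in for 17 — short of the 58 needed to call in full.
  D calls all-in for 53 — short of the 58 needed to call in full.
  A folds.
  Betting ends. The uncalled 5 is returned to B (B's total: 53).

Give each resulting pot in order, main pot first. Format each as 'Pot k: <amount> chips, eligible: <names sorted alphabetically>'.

Contributions (after 5 returned to B): A=27, B=53, C=17, D=53
Folded: A
Pot levels (distinct totals of non-folded players): 17, 53
Layer 1-17: 17 each from A, B, C, D = 17*4 = 68 chips; eligible B, C, D
Layer 18-53: A 10 + B 36 + D 36 = 82 chips; eligible B, D

Pot 1: 68 chips, eligible: B, C, D
Pot 2: 82 chips, eligible: B, D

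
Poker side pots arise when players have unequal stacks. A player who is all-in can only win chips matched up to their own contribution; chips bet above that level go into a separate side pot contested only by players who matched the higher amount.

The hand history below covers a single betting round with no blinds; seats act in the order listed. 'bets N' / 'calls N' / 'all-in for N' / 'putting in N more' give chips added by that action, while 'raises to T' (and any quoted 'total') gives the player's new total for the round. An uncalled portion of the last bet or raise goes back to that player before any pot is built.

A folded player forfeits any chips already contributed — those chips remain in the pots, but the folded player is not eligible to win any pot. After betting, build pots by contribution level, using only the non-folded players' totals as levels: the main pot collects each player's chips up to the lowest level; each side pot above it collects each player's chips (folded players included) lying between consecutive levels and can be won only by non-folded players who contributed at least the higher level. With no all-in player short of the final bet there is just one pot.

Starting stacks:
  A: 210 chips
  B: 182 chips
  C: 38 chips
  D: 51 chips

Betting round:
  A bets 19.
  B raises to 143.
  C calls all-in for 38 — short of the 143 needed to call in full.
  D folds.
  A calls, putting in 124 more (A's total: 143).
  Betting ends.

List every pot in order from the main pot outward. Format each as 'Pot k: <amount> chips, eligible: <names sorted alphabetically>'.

Contributions: A=143, B=143, C=38
Folded: D
Pot levels (distinct totals of non-folded players): 38, 143
Layer 1-38: 38 each from A, B, C = 38*3 = 114 chips; eligible A, B, C
Layer 39-143: 105 each from A, B = 105*2 = 210 chips; eligible A, B

Pot 1: 114 chips, eligible: A, B, C
Pot 2: 210 chips, eligible: A, B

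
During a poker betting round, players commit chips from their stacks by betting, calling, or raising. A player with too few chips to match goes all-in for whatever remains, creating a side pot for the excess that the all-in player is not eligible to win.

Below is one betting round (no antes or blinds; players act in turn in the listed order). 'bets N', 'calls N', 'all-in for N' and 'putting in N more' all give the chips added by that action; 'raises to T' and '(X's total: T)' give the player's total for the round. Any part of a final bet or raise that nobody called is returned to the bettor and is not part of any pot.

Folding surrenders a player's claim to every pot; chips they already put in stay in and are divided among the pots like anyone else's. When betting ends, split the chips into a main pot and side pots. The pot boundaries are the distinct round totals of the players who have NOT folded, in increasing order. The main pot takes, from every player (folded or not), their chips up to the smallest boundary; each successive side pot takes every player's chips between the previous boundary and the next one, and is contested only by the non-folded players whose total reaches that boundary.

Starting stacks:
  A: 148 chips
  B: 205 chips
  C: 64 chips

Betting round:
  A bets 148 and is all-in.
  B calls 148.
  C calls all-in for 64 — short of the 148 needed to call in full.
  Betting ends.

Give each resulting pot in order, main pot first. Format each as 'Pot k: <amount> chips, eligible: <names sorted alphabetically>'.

Pot 1: 192 chips, eligible: A, B, C
Pot 2: 168 chips, eligible: A, B

Derivation:
Contributions: A=148, B=148, C=64
Pot levels (distinct totals of non-folded players): 64, 148
Layer 1-64: 64 each from A, B, C = 64*3 = 192 chips; eligible A, B, C
Layer 65-148: 84 each from A, B = 84*2 = 168 chips; eligible A, B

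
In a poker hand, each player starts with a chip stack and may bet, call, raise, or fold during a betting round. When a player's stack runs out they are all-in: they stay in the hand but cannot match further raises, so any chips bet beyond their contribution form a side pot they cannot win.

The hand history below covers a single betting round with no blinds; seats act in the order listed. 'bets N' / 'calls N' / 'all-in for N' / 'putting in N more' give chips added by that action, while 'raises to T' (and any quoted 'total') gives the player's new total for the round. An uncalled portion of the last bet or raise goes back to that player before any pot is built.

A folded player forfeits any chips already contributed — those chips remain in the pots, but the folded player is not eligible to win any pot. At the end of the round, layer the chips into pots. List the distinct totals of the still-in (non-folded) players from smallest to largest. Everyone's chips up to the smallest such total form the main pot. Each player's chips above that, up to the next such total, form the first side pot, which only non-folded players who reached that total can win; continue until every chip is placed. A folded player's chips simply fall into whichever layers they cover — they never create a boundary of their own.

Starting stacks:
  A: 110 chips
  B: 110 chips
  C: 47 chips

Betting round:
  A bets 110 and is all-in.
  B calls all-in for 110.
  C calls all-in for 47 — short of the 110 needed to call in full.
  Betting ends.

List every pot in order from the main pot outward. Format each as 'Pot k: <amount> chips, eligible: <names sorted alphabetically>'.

Contributions: A=110, B=110, C=47
Pot levels (distinct totals of non-folded players): 47, 110
Layer 1-47: 47 each from A, B, C = 47*3 = 141 chips; eligible A, B, C
Layer 48-110: 63 each from A, B = 63*2 = 126 chips; eligible A, B

Pot 1: 141 chips, eligible: A, B, C
Pot 2: 126 chips, eligible: A, B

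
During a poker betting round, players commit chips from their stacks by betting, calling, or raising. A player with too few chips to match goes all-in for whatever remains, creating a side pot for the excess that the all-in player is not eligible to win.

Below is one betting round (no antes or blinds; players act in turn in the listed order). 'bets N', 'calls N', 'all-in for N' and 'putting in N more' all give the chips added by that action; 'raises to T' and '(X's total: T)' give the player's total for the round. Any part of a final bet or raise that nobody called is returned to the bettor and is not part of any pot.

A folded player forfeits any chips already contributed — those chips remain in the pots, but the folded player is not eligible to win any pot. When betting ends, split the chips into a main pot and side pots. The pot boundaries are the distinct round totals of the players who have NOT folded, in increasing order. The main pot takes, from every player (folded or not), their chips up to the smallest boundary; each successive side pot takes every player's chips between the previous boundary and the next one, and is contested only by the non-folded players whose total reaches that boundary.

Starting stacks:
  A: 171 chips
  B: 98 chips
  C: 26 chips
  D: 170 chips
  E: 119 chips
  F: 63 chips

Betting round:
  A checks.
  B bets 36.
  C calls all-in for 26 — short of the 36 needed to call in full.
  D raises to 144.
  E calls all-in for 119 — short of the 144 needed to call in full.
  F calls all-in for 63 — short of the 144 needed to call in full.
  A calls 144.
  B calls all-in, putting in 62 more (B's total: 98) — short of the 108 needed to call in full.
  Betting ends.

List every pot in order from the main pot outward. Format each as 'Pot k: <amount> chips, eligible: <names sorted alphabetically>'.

Contributions: A=144, B=98, C=26, D=144, E=119, F=63
Pot levels (distinct totals of non-folded players): 26, 63, 98, 119, 144
Layer 1-26: 26 each from A, B, C, D, E, F = 26*6 = 156 chips; eligible A, B, C, D, E, F
Layer 27-63: 37 each from A, B, D, E, F = 37*5 = 185 chips; eligible A, B, D, E, F
Layer 64-98: 35 each from A, B, D, E = 35*4 = 140 chips; eligible A, B, D, E
Layer 99-119: 21 each from A, D, E = 21*3 = 63 chips; eligible A, D, E
Layer 120-144: 25 each from A, D = 25*2 = 50 chips; eligible A, D

Pot 1: 156 chips, eligible: A, B, C, D, E, F
Pot 2: 185 chips, eligible: A, B, D, E, F
Pot 3: 140 chips, eligible: A, B, D, E
Pot 4: 63 chips, eligible: A, D, E
Pot 5: 50 chips, eligible: A, D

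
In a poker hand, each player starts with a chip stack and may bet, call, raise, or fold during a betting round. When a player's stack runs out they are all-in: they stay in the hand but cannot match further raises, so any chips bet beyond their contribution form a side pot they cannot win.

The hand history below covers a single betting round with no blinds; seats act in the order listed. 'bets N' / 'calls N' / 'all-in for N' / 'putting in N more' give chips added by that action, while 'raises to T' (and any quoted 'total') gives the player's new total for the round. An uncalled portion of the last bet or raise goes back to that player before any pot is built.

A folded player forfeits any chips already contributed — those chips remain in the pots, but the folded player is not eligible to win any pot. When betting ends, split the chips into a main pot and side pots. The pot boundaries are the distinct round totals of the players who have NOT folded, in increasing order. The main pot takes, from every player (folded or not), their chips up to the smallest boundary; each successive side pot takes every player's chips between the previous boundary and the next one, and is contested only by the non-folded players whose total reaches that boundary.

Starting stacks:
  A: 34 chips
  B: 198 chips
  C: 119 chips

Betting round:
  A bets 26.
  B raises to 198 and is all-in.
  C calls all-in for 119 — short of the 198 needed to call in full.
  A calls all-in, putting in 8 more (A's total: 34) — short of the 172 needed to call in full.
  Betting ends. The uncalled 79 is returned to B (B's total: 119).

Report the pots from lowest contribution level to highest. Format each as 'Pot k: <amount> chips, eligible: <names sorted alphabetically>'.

Contributions (after 79 returned to B): A=34, B=119, C=119
Pot levels (distinct totals of non-folded players): 34, 119
Layer 1-34: 34 each from A, B, C = 34*3 = 102 chips; eligible A, B, C
Layer 35-119: 85 each from B, C = 85*2 = 170 chips; eligible B, C

Pot 1: 102 chips, eligible: A, B, C
Pot 2: 170 chips, eligible: B, C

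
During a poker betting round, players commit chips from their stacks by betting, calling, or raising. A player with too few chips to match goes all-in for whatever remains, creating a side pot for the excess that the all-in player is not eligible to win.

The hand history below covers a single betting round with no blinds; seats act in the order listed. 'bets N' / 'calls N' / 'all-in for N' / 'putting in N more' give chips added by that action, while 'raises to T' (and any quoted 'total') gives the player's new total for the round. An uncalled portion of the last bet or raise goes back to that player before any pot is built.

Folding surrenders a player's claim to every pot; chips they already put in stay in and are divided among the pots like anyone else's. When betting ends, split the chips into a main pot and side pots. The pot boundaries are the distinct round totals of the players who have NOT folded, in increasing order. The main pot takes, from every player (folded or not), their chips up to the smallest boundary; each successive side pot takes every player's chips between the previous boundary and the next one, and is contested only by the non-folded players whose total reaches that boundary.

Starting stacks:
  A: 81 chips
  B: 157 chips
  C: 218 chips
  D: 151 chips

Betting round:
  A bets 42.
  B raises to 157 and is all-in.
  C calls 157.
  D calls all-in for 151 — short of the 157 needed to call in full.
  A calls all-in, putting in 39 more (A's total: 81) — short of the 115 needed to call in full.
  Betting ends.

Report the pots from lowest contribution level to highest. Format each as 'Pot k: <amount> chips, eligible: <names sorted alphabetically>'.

Pot 1: 324 chips, eligible: A, B, C, D
Pot 2: 210 chips, eligible: B, C, D
Pot 3: 12 chips, eligible: B, C

Derivation:
Contributions: A=81, B=157, C=157, D=151
Pot levels (distinct totals of non-folded players): 81, 151, 157
Layer 1-81: 81 each from A, B, C, D = 81*4 = 324 chips; eligible A, B, C, D
Layer 82-151: 70 each from B, C, D = 70*3 = 210 chips; eligible B, C, D
Layer 152-157: 6 each from B, C = 6*2 = 12 chips; eligible B, C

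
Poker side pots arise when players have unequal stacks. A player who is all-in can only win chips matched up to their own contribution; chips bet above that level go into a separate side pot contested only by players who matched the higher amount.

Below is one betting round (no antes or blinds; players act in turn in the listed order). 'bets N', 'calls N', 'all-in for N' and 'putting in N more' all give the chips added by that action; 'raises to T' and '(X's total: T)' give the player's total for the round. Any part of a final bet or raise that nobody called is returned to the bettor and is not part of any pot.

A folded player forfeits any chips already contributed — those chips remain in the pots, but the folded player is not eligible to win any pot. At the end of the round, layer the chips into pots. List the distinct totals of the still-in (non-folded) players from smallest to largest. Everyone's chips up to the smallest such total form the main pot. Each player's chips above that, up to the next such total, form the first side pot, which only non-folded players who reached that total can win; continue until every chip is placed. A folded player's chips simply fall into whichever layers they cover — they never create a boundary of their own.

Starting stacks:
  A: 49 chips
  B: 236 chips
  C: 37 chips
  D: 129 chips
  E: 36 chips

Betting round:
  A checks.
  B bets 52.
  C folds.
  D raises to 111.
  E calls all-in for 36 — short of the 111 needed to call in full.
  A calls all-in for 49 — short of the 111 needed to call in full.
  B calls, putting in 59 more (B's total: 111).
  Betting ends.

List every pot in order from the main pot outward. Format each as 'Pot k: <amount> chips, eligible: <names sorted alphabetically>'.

Contributions: A=49, B=111, D=111, E=36
Folded: C
Pot levels (distinct totals of non-folded players): 36, 49, 111
Layer 1-36: 36 each from A, B, D, E = 36*4 = 144 chips; eligible A, B, D, E
Layer 37-49: 13 each from A, B, D = 13*3 = 39 chips; eligible A, B, D
Layer 50-111: 62 each from B, D = 62*2 = 124 chips; eligible B, D

Pot 1: 144 chips, eligible: A, B, D, E
Pot 2: 39 chips, eligible: A, B, D
Pot 3: 124 chips, eligible: B, D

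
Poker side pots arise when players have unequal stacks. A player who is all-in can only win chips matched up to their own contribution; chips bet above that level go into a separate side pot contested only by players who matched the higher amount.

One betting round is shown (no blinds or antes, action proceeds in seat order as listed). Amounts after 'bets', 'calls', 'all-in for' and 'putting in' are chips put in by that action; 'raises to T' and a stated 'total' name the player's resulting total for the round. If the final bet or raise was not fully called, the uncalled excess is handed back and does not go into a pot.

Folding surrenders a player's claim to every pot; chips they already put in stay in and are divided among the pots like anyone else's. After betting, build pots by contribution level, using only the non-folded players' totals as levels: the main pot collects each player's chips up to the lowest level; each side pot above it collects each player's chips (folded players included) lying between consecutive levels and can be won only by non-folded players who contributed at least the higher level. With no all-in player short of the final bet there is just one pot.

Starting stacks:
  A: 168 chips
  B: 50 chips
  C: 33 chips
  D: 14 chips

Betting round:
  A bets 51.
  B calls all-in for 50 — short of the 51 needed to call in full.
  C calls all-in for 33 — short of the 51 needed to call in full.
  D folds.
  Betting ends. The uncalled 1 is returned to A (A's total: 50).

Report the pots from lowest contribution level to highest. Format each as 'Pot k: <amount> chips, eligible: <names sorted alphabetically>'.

Contributions (after 1 returned to A): A=50, B=50, C=33
Folded: D
Pot levels (distinct totals of non-folded players): 33, 50
Layer 1-33: 33 each from A, B, C = 33*3 = 99 chips; eligible A, B, C
Layer 34-50: 17 each from A, B = 17*2 = 34 chips; eligible A, B

Pot 1: 99 chips, eligible: A, B, C
Pot 2: 34 chips, eligible: A, B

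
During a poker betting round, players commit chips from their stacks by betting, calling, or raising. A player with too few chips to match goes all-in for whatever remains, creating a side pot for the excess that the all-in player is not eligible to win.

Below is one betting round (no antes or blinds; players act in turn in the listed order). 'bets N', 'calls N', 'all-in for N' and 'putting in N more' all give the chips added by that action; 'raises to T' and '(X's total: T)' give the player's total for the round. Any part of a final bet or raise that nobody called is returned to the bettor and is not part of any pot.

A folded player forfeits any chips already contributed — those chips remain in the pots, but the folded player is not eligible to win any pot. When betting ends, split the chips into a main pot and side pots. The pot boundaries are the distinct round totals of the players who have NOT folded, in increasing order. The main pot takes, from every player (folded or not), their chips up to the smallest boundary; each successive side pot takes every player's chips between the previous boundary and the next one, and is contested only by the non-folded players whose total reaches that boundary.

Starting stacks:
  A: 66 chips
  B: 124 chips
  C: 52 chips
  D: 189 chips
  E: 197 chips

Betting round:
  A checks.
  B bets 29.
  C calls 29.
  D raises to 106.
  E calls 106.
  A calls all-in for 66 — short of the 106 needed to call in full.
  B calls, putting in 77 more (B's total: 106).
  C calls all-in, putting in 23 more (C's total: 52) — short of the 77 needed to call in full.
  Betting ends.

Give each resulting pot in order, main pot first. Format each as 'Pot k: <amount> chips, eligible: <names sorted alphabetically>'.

Contributions: A=66, B=106, C=52, D=106, E=106
Pot levels (distinct totals of non-folded players): 52, 66, 106
Layer 1-52: 52 each from A, B, C, D, E = 52*5 = 260 chips; eligible A, B, C, D, E
Layer 53-66: 14 each from A, B, D, E = 14*4 = 56 chips; eligible A, B, D, E
Layer 67-106: 40 each from B, D, E = 40*3 = 120 chips; eligible B, D, E

Pot 1: 260 chips, eligible: A, B, C, D, E
Pot 2: 56 chips, eligible: A, B, D, E
Pot 3: 120 chips, eligible: B, D, E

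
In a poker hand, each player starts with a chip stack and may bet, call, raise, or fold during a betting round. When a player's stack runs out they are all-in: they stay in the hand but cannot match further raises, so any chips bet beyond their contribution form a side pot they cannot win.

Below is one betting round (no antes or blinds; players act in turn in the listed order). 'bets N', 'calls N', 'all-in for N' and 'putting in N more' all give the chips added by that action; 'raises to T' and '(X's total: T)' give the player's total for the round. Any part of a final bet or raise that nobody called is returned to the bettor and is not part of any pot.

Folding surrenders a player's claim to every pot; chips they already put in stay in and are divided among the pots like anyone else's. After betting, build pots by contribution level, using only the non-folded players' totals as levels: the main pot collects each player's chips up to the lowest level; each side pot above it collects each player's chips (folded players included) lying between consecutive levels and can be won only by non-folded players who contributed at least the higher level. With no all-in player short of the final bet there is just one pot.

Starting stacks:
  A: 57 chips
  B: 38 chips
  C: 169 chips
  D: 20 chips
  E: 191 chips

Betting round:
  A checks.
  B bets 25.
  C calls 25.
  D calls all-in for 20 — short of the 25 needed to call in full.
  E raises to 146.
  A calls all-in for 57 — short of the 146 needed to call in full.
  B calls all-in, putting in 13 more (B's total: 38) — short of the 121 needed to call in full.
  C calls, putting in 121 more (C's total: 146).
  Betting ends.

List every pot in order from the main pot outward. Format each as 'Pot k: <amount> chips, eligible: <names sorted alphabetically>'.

Pot 1: 100 chips, eligible: A, B, C, D, E
Pot 2: 72 chips, eligible: A, B, C, E
Pot 3: 57 chips, eligible: A, C, E
Pot 4: 178 chips, eligible: C, E

Derivation:
Contributions: A=57, B=38, C=146, D=20, E=146
Pot levels (distinct totals of non-folded players): 20, 38, 57, 146
Layer 1-20: 20 each from A, B, C, D, E = 20*5 = 100 chips; eligible A, B, C, D, E
Layer 21-38: 18 each from A, B, C, E = 18*4 = 72 chips; eligible A, B, C, E
Layer 39-57: 19 each from A, C, E = 19*3 = 57 chips; eligible A, C, E
Layer 58-146: 89 each from C, E = 89*2 = 178 chips; eligible C, E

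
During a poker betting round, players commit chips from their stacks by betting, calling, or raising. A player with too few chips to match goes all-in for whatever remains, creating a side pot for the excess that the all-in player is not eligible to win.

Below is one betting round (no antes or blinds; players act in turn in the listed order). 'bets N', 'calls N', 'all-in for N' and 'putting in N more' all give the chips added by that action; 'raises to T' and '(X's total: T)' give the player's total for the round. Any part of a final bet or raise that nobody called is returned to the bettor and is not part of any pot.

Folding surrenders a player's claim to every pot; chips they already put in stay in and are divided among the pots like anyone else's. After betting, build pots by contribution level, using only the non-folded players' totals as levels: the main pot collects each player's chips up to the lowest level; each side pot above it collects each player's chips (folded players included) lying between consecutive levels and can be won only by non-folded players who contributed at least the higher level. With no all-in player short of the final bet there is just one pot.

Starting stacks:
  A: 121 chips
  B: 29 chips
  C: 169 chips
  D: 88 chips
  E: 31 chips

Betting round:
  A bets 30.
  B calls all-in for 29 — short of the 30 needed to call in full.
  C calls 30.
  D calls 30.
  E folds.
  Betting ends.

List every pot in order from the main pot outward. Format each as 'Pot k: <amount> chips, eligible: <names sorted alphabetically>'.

Pot 1: 116 chips, eligible: A, B, C, D
Pot 2: 3 chips, eligible: A, C, D

Derivation:
Contributions: A=30, B=29, C=30, D=30
Folded: E
Pot levels (distinct totals of non-folded players): 29, 30
Layer 1-29: 29 each from A, B, C, D = 29*4 = 116 chips; eligible A, B, C, D
Layer 30-30: 1 each from A, C, D = 1*3 = 3 chips; eligible A, C, D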